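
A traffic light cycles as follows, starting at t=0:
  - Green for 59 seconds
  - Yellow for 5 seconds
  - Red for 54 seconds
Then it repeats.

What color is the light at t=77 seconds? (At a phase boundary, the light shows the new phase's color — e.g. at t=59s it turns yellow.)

Answer: red

Derivation:
Cycle length = 59 + 5 + 54 = 118s
t = 77, phase_t = 77 mod 118 = 77
77 >= 64 → RED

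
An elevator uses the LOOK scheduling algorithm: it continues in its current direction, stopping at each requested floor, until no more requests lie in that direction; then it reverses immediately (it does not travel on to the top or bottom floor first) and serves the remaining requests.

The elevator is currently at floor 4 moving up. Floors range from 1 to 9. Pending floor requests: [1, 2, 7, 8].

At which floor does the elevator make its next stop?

Current floor: 4, direction: up
Requests above: [7, 8]
Requests below: [1, 2]
Moving up and requests lie above → nearest above is min([7, 8]) = 7

Answer: 7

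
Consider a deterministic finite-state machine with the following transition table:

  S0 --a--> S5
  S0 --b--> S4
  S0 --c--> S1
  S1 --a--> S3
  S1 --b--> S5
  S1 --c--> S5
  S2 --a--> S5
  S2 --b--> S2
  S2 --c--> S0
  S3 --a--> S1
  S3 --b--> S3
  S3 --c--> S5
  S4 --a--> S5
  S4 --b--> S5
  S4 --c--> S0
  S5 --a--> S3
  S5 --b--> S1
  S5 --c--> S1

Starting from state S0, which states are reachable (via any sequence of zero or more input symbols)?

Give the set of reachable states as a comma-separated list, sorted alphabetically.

Answer: S0, S1, S3, S4, S5

Derivation:
BFS from S0:
  visit S0: S0--a-->S5 (new), S0--b-->S4 (new), S0--c-->S1 (new)
  visit S5: S5--a-->S3 (new), S5--b-->S1 (seen), S5--c-->S1 (seen)
  visit S4: S4--a-->S5 (seen), S4--b-->S5 (seen), S4--c-->S0 (seen)
  visit S1: S1--a-->S3 (seen), S1--b-->S5 (seen), S1--c-->S5 (seen)
  visit S3: S3--a-->S1 (seen), S3--b-->S3 (seen), S3--c-->S5 (seen)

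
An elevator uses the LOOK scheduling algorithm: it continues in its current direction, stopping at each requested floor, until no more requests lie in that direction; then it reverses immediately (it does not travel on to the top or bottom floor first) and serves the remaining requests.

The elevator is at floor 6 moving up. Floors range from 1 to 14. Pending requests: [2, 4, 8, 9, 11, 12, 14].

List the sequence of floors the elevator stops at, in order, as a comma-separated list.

Answer: 8, 9, 11, 12, 14, 4, 2

Derivation:
Current: 6, moving UP
Serve above first (ascending): [8, 9, 11, 12, 14]
Then reverse, serve below (descending): [4, 2]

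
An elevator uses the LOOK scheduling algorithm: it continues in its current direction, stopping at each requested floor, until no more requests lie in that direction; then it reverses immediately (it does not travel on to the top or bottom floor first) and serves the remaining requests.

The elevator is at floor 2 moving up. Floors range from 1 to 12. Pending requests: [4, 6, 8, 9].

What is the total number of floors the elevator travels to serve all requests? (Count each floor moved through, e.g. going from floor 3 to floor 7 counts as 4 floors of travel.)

Answer: 7

Derivation:
Start at floor 2 moving up, LOOK stop order: [4, 6, 8, 9]
  2 → 4: |4-2| = 2, total = 2
  4 → 6: |6-4| = 2, total = 4
  6 → 8: |8-6| = 2, total = 6
  8 → 9: |9-8| = 1, total = 7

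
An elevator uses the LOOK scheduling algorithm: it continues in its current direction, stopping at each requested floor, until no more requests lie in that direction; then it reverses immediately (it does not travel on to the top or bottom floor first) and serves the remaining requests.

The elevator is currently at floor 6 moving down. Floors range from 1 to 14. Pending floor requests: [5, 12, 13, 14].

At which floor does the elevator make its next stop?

Answer: 5

Derivation:
Current floor: 6, direction: down
Requests above: [12, 13, 14]
Requests below: [5]
Moving down and requests lie below → nearest below is max([5]) = 5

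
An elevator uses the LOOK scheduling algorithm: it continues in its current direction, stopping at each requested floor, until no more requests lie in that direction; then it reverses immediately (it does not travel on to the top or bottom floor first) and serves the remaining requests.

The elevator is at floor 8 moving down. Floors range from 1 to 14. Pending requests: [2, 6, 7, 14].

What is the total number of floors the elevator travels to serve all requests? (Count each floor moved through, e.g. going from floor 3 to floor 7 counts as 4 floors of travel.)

Start at floor 8 moving down, LOOK stop order: [7, 6, 2, 14]
  8 → 7: |7-8| = 1, total = 1
  7 → 6: |6-7| = 1, total = 2
  6 → 2: |2-6| = 4, total = 6
  2 → 14: |14-2| = 12, total = 18

Answer: 18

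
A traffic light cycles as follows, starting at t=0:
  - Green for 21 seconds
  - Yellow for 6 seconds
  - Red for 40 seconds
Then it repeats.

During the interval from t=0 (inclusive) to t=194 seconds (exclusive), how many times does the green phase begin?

Cycle = 21+6+40 = 67s
green phase starts at t = k*67 + 0 for k=0,1,2,...
Need k*67+0 < 194 → k < 2.896
k ∈ {0, ..., 2} → 3 starts

Answer: 3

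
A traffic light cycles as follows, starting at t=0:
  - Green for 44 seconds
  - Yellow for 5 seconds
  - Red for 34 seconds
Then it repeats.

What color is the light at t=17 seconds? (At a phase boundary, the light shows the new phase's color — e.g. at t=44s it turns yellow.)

Cycle length = 44 + 5 + 34 = 83s
t = 17, phase_t = 17 mod 83 = 17
17 < 44 (green end) → GREEN

Answer: green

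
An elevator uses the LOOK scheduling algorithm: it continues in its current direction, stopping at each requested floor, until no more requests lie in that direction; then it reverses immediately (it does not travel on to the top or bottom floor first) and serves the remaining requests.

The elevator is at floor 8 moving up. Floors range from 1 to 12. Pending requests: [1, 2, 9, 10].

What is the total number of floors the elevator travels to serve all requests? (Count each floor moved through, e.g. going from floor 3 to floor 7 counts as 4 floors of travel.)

Answer: 11

Derivation:
Start at floor 8 moving up, LOOK stop order: [9, 10, 2, 1]
  8 → 9: |9-8| = 1, total = 1
  9 → 10: |10-9| = 1, total = 2
  10 → 2: |2-10| = 8, total = 10
  2 → 1: |1-2| = 1, total = 11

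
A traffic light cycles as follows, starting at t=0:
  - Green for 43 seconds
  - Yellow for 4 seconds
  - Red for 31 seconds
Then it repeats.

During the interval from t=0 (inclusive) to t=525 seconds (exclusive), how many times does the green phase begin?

Cycle = 43+4+31 = 78s
green phase starts at t = k*78 + 0 for k=0,1,2,...
Need k*78+0 < 525 → k < 6.731
k ∈ {0, ..., 6} → 7 starts

Answer: 7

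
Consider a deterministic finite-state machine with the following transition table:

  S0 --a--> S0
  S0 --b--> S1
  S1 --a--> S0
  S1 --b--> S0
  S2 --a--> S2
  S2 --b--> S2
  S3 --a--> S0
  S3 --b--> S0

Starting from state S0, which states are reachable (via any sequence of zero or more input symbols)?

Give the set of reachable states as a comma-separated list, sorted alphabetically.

BFS from S0:
  visit S0: S0--a-->S0 (seen), S0--b-->S1 (new)
  visit S1: S1--a-->S0 (seen), S1--b-->S0 (seen)

Answer: S0, S1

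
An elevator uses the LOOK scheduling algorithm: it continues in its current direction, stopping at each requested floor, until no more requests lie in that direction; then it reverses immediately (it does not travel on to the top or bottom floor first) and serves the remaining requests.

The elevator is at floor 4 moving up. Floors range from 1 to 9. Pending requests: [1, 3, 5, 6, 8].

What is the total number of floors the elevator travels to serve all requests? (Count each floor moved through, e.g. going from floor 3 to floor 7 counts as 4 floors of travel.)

Start at floor 4 moving up, LOOK stop order: [5, 6, 8, 3, 1]
  4 → 5: |5-4| = 1, total = 1
  5 → 6: |6-5| = 1, total = 2
  6 → 8: |8-6| = 2, total = 4
  8 → 3: |3-8| = 5, total = 9
  3 → 1: |1-3| = 2, total = 11

Answer: 11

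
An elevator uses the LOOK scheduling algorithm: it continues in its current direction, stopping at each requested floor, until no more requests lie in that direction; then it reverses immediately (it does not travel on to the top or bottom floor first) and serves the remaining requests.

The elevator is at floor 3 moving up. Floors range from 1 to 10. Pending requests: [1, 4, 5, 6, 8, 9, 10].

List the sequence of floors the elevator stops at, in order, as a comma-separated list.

Current: 3, moving UP
Serve above first (ascending): [4, 5, 6, 8, 9, 10]
Then reverse, serve below (descending): [1]

Answer: 4, 5, 6, 8, 9, 10, 1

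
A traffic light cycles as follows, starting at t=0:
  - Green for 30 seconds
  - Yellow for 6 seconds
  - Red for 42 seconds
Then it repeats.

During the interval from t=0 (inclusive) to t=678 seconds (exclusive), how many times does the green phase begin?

Cycle = 30+6+42 = 78s
green phase starts at t = k*78 + 0 for k=0,1,2,...
Need k*78+0 < 678 → k < 8.692
k ∈ {0, ..., 8} → 9 starts

Answer: 9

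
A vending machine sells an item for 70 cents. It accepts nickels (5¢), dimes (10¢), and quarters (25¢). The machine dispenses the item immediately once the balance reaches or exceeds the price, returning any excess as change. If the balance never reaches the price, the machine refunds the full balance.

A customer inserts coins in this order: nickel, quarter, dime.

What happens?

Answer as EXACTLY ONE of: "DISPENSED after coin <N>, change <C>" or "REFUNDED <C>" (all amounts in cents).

Price: 70¢
Coin 1 (nickel, 5¢): balance = 5¢
Coin 2 (quarter, 25¢): balance = 30¢
Coin 3 (dime, 10¢): balance = 40¢
All coins inserted, balance 40¢ < price 70¢ → REFUND 40¢

Answer: REFUNDED 40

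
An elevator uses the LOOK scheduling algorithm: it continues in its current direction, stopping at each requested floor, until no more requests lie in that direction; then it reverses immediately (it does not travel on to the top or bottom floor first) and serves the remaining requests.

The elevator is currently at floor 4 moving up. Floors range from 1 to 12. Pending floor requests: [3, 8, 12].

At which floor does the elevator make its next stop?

Answer: 8

Derivation:
Current floor: 4, direction: up
Requests above: [8, 12]
Requests below: [3]
Moving up and requests lie above → nearest above is min([8, 12]) = 8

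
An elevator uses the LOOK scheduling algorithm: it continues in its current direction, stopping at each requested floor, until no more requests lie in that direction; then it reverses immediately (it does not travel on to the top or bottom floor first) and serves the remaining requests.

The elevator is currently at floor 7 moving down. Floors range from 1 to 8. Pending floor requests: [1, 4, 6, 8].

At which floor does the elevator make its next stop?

Answer: 6

Derivation:
Current floor: 7, direction: down
Requests above: [8]
Requests below: [1, 4, 6]
Moving down and requests lie below → nearest below is max([1, 4, 6]) = 6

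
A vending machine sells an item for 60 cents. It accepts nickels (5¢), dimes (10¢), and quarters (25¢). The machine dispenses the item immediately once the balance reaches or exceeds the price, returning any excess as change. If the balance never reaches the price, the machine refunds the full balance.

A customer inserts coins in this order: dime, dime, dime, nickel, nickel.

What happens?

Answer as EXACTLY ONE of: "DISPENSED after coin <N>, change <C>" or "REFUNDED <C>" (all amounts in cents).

Answer: REFUNDED 40

Derivation:
Price: 60¢
Coin 1 (dime, 10¢): balance = 10¢
Coin 2 (dime, 10¢): balance = 20¢
Coin 3 (dime, 10¢): balance = 30¢
Coin 4 (nickel, 5¢): balance = 35¢
Coin 5 (nickel, 5¢): balance = 40¢
All coins inserted, balance 40¢ < price 60¢ → REFUND 40¢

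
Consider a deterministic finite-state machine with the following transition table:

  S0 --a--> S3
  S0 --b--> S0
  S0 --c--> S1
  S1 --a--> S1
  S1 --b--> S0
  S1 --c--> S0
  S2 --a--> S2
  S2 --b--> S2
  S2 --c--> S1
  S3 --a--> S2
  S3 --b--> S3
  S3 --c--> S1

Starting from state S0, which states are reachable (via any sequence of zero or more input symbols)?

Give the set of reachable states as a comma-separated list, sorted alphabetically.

BFS from S0:
  visit S0: S0--a-->S3 (new), S0--b-->S0 (seen), S0--c-->S1 (new)
  visit S3: S3--a-->S2 (new), S3--b-->S3 (seen), S3--c-->S1 (seen)
  visit S1: S1--a-->S1 (seen), S1--b-->S0 (seen), S1--c-->S0 (seen)
  visit S2: S2--a-->S2 (seen), S2--b-->S2 (seen), S2--c-->S1 (seen)

Answer: S0, S1, S2, S3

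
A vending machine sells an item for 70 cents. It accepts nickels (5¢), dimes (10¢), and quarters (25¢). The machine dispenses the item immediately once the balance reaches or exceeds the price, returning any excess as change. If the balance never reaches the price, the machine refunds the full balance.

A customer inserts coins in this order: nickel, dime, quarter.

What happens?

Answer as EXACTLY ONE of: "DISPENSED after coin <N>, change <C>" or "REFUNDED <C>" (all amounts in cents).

Price: 70¢
Coin 1 (nickel, 5¢): balance = 5¢
Coin 2 (dime, 10¢): balance = 15¢
Coin 3 (quarter, 25¢): balance = 40¢
All coins inserted, balance 40¢ < price 70¢ → REFUND 40¢

Answer: REFUNDED 40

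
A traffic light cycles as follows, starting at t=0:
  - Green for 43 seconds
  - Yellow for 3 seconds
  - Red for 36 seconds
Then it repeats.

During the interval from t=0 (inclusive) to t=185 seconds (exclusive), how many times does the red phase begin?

Cycle = 43+3+36 = 82s
red phase starts at t = k*82 + 46 for k=0,1,2,...
Need k*82+46 < 185 → k < 1.695
k ∈ {0, ..., 1} → 2 starts

Answer: 2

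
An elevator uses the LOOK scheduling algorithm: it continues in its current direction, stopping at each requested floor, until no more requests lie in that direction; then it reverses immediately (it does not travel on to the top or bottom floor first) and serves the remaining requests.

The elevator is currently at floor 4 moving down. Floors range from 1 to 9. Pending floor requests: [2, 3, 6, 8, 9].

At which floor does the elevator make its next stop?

Current floor: 4, direction: down
Requests above: [6, 8, 9]
Requests below: [2, 3]
Moving down and requests lie below → nearest below is max([2, 3]) = 3

Answer: 3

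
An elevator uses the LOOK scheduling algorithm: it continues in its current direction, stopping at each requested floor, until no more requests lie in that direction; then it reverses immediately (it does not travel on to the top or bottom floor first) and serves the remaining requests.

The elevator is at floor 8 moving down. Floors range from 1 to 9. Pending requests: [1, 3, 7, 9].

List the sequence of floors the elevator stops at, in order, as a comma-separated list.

Answer: 7, 3, 1, 9

Derivation:
Current: 8, moving DOWN
Serve below first (descending): [7, 3, 1]
Then reverse, serve above (ascending): [9]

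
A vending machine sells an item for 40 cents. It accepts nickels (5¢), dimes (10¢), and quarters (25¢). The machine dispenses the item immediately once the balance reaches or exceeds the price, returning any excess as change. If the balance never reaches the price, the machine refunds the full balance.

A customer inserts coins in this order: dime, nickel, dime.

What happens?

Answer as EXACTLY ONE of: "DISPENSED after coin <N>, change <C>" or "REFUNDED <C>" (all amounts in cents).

Answer: REFUNDED 25

Derivation:
Price: 40¢
Coin 1 (dime, 10¢): balance = 10¢
Coin 2 (nickel, 5¢): balance = 15¢
Coin 3 (dime, 10¢): balance = 25¢
All coins inserted, balance 25¢ < price 40¢ → REFUND 25¢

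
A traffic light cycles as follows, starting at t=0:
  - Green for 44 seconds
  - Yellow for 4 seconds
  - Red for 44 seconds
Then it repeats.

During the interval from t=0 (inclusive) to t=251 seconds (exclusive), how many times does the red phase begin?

Cycle = 44+4+44 = 92s
red phase starts at t = k*92 + 48 for k=0,1,2,...
Need k*92+48 < 251 → k < 2.207
k ∈ {0, ..., 2} → 3 starts

Answer: 3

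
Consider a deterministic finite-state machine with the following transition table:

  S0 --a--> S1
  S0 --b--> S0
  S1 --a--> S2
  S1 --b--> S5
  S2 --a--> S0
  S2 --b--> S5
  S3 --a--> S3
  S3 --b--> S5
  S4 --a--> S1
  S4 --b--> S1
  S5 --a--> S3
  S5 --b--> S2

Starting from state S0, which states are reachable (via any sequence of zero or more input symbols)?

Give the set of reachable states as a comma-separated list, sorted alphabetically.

Answer: S0, S1, S2, S3, S5

Derivation:
BFS from S0:
  visit S0: S0--a-->S1 (new), S0--b-->S0 (seen)
  visit S1: S1--a-->S2 (new), S1--b-->S5 (new)
  visit S2: S2--a-->S0 (seen), S2--b-->S5 (seen)
  visit S5: S5--a-->S3 (new), S5--b-->S2 (seen)
  visit S3: S3--a-->S3 (seen), S3--b-->S5 (seen)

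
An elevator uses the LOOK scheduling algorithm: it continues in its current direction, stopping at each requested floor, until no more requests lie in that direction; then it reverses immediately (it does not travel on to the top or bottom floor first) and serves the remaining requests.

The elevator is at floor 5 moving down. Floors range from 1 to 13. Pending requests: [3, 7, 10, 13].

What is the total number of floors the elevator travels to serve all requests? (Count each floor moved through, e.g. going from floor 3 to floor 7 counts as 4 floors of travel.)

Answer: 12

Derivation:
Start at floor 5 moving down, LOOK stop order: [3, 7, 10, 13]
  5 → 3: |3-5| = 2, total = 2
  3 → 7: |7-3| = 4, total = 6
  7 → 10: |10-7| = 3, total = 9
  10 → 13: |13-10| = 3, total = 12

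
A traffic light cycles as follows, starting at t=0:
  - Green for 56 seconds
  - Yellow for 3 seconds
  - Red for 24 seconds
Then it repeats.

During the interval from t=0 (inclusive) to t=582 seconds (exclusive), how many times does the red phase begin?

Answer: 7

Derivation:
Cycle = 56+3+24 = 83s
red phase starts at t = k*83 + 59 for k=0,1,2,...
Need k*83+59 < 582 → k < 6.301
k ∈ {0, ..., 6} → 7 starts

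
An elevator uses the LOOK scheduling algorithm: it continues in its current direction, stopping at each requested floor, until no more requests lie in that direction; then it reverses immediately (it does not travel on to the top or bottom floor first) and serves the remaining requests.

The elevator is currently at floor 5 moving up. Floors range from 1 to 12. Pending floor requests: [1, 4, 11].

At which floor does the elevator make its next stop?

Answer: 11

Derivation:
Current floor: 5, direction: up
Requests above: [11]
Requests below: [1, 4]
Moving up and requests lie above → nearest above is min([11]) = 11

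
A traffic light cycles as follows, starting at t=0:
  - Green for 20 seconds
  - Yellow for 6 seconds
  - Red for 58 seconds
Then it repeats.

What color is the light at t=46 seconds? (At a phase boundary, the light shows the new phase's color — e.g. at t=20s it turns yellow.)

Cycle length = 20 + 6 + 58 = 84s
t = 46, phase_t = 46 mod 84 = 46
46 >= 26 → RED

Answer: red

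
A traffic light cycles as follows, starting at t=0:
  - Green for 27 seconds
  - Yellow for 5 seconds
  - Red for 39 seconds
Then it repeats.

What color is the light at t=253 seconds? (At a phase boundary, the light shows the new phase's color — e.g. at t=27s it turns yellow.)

Answer: red

Derivation:
Cycle length = 27 + 5 + 39 = 71s
t = 253, phase_t = 253 mod 71 = 40
40 >= 32 → RED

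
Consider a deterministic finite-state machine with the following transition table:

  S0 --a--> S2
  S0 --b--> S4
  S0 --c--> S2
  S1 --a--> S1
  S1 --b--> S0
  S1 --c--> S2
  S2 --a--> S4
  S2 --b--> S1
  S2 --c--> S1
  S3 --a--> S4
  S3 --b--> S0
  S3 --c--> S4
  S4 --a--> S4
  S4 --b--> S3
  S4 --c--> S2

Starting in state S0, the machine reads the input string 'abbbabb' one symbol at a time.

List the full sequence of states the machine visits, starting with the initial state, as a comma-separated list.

Start: S0
  read 'a': S0 --a--> S2
  read 'b': S2 --b--> S1
  read 'b': S1 --b--> S0
  read 'b': S0 --b--> S4
  read 'a': S4 --a--> S4
  read 'b': S4 --b--> S3
  read 'b': S3 --b--> S0

Answer: S0, S2, S1, S0, S4, S4, S3, S0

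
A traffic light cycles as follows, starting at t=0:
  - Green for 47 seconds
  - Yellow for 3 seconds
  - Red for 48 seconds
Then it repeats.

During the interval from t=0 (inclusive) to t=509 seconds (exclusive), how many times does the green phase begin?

Answer: 6

Derivation:
Cycle = 47+3+48 = 98s
green phase starts at t = k*98 + 0 for k=0,1,2,...
Need k*98+0 < 509 → k < 5.194
k ∈ {0, ..., 5} → 6 starts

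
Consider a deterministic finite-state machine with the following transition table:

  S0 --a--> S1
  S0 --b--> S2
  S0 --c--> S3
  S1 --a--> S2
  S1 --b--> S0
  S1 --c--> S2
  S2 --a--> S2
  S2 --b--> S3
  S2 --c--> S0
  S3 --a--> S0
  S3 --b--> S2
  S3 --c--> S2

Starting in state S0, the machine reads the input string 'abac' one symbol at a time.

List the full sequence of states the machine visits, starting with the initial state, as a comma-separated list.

Answer: S0, S1, S0, S1, S2

Derivation:
Start: S0
  read 'a': S0 --a--> S1
  read 'b': S1 --b--> S0
  read 'a': S0 --a--> S1
  read 'c': S1 --c--> S2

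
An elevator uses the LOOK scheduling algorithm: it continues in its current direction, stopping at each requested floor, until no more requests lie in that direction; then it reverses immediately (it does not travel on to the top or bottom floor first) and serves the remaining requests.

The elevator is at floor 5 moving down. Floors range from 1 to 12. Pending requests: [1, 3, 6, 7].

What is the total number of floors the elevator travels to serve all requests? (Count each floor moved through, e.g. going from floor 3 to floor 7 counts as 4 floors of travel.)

Answer: 10

Derivation:
Start at floor 5 moving down, LOOK stop order: [3, 1, 6, 7]
  5 → 3: |3-5| = 2, total = 2
  3 → 1: |1-3| = 2, total = 4
  1 → 6: |6-1| = 5, total = 9
  6 → 7: |7-6| = 1, total = 10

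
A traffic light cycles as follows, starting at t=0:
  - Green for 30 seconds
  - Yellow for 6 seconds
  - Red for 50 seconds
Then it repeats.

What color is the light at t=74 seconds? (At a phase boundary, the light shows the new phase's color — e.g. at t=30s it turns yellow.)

Answer: red

Derivation:
Cycle length = 30 + 6 + 50 = 86s
t = 74, phase_t = 74 mod 86 = 74
74 >= 36 → RED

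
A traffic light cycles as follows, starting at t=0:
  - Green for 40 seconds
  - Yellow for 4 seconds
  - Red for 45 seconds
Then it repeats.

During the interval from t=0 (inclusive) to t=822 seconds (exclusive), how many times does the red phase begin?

Answer: 9

Derivation:
Cycle = 40+4+45 = 89s
red phase starts at t = k*89 + 44 for k=0,1,2,...
Need k*89+44 < 822 → k < 8.742
k ∈ {0, ..., 8} → 9 starts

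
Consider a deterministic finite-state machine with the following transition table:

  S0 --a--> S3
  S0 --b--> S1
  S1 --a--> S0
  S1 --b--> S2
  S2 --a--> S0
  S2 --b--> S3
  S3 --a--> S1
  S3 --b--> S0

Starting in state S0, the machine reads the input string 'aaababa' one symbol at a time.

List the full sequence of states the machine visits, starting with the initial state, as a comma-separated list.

Answer: S0, S3, S1, S0, S1, S0, S1, S0

Derivation:
Start: S0
  read 'a': S0 --a--> S3
  read 'a': S3 --a--> S1
  read 'a': S1 --a--> S0
  read 'b': S0 --b--> S1
  read 'a': S1 --a--> S0
  read 'b': S0 --b--> S1
  read 'a': S1 --a--> S0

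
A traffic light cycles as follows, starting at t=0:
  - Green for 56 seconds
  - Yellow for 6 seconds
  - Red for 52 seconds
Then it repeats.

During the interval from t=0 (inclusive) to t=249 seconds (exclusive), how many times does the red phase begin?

Answer: 2

Derivation:
Cycle = 56+6+52 = 114s
red phase starts at t = k*114 + 62 for k=0,1,2,...
Need k*114+62 < 249 → k < 1.640
k ∈ {0, ..., 1} → 2 starts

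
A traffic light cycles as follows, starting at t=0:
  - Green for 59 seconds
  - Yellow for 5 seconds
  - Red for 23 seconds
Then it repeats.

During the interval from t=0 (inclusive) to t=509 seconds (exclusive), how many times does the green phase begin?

Cycle = 59+5+23 = 87s
green phase starts at t = k*87 + 0 for k=0,1,2,...
Need k*87+0 < 509 → k < 5.851
k ∈ {0, ..., 5} → 6 starts

Answer: 6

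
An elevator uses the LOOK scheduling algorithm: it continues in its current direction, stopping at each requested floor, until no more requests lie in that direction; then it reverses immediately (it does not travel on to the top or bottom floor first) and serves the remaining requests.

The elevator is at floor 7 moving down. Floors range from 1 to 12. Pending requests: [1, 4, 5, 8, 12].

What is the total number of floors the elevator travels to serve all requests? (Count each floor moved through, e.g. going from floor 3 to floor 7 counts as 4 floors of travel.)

Answer: 17

Derivation:
Start at floor 7 moving down, LOOK stop order: [5, 4, 1, 8, 12]
  7 → 5: |5-7| = 2, total = 2
  5 → 4: |4-5| = 1, total = 3
  4 → 1: |1-4| = 3, total = 6
  1 → 8: |8-1| = 7, total = 13
  8 → 12: |12-8| = 4, total = 17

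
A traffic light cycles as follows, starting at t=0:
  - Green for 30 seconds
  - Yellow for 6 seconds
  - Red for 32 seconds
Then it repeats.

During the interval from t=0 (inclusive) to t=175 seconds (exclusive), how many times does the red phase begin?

Answer: 3

Derivation:
Cycle = 30+6+32 = 68s
red phase starts at t = k*68 + 36 for k=0,1,2,...
Need k*68+36 < 175 → k < 2.044
k ∈ {0, ..., 2} → 3 starts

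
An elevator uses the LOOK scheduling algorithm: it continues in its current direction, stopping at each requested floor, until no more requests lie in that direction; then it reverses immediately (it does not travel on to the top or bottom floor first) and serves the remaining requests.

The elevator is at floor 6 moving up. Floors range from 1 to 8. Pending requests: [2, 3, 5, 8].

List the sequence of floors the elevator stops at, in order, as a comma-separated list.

Answer: 8, 5, 3, 2

Derivation:
Current: 6, moving UP
Serve above first (ascending): [8]
Then reverse, serve below (descending): [5, 3, 2]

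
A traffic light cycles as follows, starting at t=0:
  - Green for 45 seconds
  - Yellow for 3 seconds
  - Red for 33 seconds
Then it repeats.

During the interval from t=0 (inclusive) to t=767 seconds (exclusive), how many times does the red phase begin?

Answer: 9

Derivation:
Cycle = 45+3+33 = 81s
red phase starts at t = k*81 + 48 for k=0,1,2,...
Need k*81+48 < 767 → k < 8.877
k ∈ {0, ..., 8} → 9 starts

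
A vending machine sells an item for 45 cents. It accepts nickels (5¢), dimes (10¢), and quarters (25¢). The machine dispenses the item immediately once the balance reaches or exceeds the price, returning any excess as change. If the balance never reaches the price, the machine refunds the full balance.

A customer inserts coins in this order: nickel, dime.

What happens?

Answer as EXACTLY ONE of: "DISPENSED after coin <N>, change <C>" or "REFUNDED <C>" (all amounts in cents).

Answer: REFUNDED 15

Derivation:
Price: 45¢
Coin 1 (nickel, 5¢): balance = 5¢
Coin 2 (dime, 10¢): balance = 15¢
All coins inserted, balance 15¢ < price 45¢ → REFUND 15¢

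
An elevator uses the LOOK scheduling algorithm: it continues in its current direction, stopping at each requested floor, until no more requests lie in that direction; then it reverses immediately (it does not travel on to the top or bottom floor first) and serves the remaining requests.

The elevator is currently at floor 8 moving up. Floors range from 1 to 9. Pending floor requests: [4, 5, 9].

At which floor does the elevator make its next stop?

Answer: 9

Derivation:
Current floor: 8, direction: up
Requests above: [9]
Requests below: [4, 5]
Moving up and requests lie above → nearest above is min([9]) = 9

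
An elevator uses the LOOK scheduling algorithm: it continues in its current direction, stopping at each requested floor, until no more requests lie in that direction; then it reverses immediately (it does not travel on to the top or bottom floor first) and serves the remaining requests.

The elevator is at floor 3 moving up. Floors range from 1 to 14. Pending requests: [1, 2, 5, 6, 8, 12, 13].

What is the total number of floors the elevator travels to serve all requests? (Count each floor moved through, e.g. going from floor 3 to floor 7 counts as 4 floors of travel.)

Answer: 22

Derivation:
Start at floor 3 moving up, LOOK stop order: [5, 6, 8, 12, 13, 2, 1]
  3 → 5: |5-3| = 2, total = 2
  5 → 6: |6-5| = 1, total = 3
  6 → 8: |8-6| = 2, total = 5
  8 → 12: |12-8| = 4, total = 9
  12 → 13: |13-12| = 1, total = 10
  13 → 2: |2-13| = 11, total = 21
  2 → 1: |1-2| = 1, total = 22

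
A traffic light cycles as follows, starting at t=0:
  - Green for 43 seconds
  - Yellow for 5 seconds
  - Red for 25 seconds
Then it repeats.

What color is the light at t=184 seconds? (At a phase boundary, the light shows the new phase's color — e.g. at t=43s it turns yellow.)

Cycle length = 43 + 5 + 25 = 73s
t = 184, phase_t = 184 mod 73 = 38
38 < 43 (green end) → GREEN

Answer: green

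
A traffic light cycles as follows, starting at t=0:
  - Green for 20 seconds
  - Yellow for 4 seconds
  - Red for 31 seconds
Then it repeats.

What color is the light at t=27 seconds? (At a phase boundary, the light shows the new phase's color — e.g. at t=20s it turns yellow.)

Cycle length = 20 + 4 + 31 = 55s
t = 27, phase_t = 27 mod 55 = 27
27 >= 24 → RED

Answer: red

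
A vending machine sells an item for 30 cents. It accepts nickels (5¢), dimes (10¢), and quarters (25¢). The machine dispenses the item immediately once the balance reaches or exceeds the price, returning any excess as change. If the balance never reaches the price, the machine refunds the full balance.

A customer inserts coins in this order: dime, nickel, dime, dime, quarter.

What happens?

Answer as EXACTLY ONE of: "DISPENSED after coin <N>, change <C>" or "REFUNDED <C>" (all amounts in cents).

Price: 30¢
Coin 1 (dime, 10¢): balance = 10¢
Coin 2 (nickel, 5¢): balance = 15¢
Coin 3 (dime, 10¢): balance = 25¢
Coin 4 (dime, 10¢): balance = 35¢
  → balance >= price → DISPENSE, change = 35 - 30 = 5¢

Answer: DISPENSED after coin 4, change 5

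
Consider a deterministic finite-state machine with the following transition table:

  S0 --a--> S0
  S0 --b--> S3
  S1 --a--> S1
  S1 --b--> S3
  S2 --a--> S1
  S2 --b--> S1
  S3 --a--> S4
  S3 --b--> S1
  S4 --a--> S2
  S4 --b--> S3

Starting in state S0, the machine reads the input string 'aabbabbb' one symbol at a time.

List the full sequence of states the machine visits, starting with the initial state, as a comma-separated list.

Start: S0
  read 'a': S0 --a--> S0
  read 'a': S0 --a--> S0
  read 'b': S0 --b--> S3
  read 'b': S3 --b--> S1
  read 'a': S1 --a--> S1
  read 'b': S1 --b--> S3
  read 'b': S3 --b--> S1
  read 'b': S1 --b--> S3

Answer: S0, S0, S0, S3, S1, S1, S3, S1, S3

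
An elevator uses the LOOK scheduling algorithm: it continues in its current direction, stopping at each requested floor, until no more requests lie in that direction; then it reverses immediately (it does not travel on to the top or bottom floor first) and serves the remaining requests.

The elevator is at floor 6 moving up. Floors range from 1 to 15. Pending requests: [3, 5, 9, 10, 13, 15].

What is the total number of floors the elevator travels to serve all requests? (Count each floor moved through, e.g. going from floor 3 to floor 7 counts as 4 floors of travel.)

Start at floor 6 moving up, LOOK stop order: [9, 10, 13, 15, 5, 3]
  6 → 9: |9-6| = 3, total = 3
  9 → 10: |10-9| = 1, total = 4
  10 → 13: |13-10| = 3, total = 7
  13 → 15: |15-13| = 2, total = 9
  15 → 5: |5-15| = 10, total = 19
  5 → 3: |3-5| = 2, total = 21

Answer: 21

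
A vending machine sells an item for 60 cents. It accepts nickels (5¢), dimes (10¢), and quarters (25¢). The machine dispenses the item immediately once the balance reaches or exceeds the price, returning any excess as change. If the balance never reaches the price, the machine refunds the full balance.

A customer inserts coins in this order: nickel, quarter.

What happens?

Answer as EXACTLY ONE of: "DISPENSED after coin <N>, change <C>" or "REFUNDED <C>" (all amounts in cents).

Answer: REFUNDED 30

Derivation:
Price: 60¢
Coin 1 (nickel, 5¢): balance = 5¢
Coin 2 (quarter, 25¢): balance = 30¢
All coins inserted, balance 30¢ < price 60¢ → REFUND 30¢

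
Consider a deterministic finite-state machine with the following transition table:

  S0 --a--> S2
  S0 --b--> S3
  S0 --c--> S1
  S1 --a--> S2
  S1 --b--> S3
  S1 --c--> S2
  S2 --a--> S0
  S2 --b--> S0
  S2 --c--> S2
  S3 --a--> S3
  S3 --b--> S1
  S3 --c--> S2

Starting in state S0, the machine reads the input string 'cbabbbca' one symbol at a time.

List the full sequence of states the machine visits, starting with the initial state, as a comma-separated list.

Start: S0
  read 'c': S0 --c--> S1
  read 'b': S1 --b--> S3
  read 'a': S3 --a--> S3
  read 'b': S3 --b--> S1
  read 'b': S1 --b--> S3
  read 'b': S3 --b--> S1
  read 'c': S1 --c--> S2
  read 'a': S2 --a--> S0

Answer: S0, S1, S3, S3, S1, S3, S1, S2, S0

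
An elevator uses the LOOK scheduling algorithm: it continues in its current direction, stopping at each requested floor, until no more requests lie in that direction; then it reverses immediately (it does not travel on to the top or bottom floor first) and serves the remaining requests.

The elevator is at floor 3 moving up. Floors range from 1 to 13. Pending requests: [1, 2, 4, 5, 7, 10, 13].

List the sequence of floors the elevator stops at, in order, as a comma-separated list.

Current: 3, moving UP
Serve above first (ascending): [4, 5, 7, 10, 13]
Then reverse, serve below (descending): [2, 1]

Answer: 4, 5, 7, 10, 13, 2, 1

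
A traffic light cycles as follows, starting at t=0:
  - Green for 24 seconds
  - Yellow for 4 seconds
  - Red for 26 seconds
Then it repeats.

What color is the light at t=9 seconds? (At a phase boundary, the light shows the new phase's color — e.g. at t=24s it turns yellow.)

Cycle length = 24 + 4 + 26 = 54s
t = 9, phase_t = 9 mod 54 = 9
9 < 24 (green end) → GREEN

Answer: green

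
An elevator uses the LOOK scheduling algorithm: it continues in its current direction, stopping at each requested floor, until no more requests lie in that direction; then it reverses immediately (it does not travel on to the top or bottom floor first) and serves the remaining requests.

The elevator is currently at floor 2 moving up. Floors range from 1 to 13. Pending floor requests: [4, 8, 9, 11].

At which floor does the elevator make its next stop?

Current floor: 2, direction: up
Requests above: [4, 8, 9, 11]
Requests below: []
Moving up and requests lie above → nearest above is min([4, 8, 9, 11]) = 4

Answer: 4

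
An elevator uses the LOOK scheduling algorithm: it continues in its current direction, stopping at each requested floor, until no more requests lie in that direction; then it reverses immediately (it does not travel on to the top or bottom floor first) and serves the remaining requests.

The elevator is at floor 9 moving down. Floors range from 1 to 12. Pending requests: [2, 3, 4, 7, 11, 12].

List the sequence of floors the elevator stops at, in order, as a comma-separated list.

Current: 9, moving DOWN
Serve below first (descending): [7, 4, 3, 2]
Then reverse, serve above (ascending): [11, 12]

Answer: 7, 4, 3, 2, 11, 12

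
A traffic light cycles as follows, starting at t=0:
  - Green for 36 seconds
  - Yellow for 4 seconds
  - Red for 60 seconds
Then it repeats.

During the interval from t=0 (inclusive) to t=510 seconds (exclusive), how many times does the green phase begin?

Answer: 6

Derivation:
Cycle = 36+4+60 = 100s
green phase starts at t = k*100 + 0 for k=0,1,2,...
Need k*100+0 < 510 → k < 5.100
k ∈ {0, ..., 5} → 6 starts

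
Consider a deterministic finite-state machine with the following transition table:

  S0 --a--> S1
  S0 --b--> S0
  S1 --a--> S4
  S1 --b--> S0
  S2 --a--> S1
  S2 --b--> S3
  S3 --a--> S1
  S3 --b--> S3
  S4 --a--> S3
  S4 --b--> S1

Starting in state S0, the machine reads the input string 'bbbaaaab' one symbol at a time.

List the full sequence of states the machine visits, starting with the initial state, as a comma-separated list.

Start: S0
  read 'b': S0 --b--> S0
  read 'b': S0 --b--> S0
  read 'b': S0 --b--> S0
  read 'a': S0 --a--> S1
  read 'a': S1 --a--> S4
  read 'a': S4 --a--> S3
  read 'a': S3 --a--> S1
  read 'b': S1 --b--> S0

Answer: S0, S0, S0, S0, S1, S4, S3, S1, S0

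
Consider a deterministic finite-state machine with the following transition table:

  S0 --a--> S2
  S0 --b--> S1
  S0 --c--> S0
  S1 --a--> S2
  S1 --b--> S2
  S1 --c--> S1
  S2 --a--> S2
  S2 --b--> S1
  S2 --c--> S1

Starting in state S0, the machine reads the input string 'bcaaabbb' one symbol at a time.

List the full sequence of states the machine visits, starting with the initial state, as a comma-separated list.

Answer: S0, S1, S1, S2, S2, S2, S1, S2, S1

Derivation:
Start: S0
  read 'b': S0 --b--> S1
  read 'c': S1 --c--> S1
  read 'a': S1 --a--> S2
  read 'a': S2 --a--> S2
  read 'a': S2 --a--> S2
  read 'b': S2 --b--> S1
  read 'b': S1 --b--> S2
  read 'b': S2 --b--> S1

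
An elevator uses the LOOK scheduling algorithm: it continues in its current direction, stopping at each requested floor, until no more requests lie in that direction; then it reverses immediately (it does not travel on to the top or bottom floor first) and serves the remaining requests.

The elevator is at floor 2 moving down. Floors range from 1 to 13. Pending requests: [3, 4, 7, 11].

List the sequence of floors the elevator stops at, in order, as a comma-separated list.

Answer: 3, 4, 7, 11

Derivation:
Current: 2, moving DOWN
Serve below first (descending): []
Then reverse, serve above (ascending): [3, 4, 7, 11]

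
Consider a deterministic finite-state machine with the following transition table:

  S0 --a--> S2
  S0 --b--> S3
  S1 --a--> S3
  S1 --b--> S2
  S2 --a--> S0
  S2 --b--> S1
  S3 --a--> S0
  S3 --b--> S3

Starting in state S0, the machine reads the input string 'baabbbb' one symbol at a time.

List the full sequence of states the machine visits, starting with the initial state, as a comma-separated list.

Answer: S0, S3, S0, S2, S1, S2, S1, S2

Derivation:
Start: S0
  read 'b': S0 --b--> S3
  read 'a': S3 --a--> S0
  read 'a': S0 --a--> S2
  read 'b': S2 --b--> S1
  read 'b': S1 --b--> S2
  read 'b': S2 --b--> S1
  read 'b': S1 --b--> S2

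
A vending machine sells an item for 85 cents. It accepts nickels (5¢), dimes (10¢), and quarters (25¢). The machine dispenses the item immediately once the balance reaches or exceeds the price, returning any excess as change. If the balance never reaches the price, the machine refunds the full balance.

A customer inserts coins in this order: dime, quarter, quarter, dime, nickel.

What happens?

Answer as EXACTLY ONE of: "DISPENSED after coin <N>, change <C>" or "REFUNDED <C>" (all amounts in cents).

Answer: REFUNDED 75

Derivation:
Price: 85¢
Coin 1 (dime, 10¢): balance = 10¢
Coin 2 (quarter, 25¢): balance = 35¢
Coin 3 (quarter, 25¢): balance = 60¢
Coin 4 (dime, 10¢): balance = 70¢
Coin 5 (nickel, 5¢): balance = 75¢
All coins inserted, balance 75¢ < price 85¢ → REFUND 75¢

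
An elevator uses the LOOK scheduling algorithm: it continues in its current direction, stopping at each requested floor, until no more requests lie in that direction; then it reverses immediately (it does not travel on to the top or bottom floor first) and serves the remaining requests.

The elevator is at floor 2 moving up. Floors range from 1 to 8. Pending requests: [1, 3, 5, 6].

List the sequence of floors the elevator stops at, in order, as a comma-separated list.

Answer: 3, 5, 6, 1

Derivation:
Current: 2, moving UP
Serve above first (ascending): [3, 5, 6]
Then reverse, serve below (descending): [1]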